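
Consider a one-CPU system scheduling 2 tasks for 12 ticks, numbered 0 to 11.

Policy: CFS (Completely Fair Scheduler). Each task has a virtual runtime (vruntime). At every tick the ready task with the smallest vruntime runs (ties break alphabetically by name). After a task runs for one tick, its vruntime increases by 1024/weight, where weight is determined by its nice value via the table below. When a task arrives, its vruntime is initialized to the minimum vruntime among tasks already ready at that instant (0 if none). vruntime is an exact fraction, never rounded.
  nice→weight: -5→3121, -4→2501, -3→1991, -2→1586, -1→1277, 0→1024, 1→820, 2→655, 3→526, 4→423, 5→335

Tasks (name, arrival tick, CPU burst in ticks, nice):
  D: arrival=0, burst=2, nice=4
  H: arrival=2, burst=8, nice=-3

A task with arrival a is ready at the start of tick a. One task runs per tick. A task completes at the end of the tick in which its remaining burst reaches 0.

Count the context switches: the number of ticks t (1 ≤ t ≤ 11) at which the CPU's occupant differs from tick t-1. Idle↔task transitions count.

t=0: vr[D=0] → run D
t=1: vr[D=1024/423] → run D
t=2: vr[H=0] → run H
t=3: vr[H=1024/1991] → run H
t=4: vr[H=2048/1991] → run H
t=5: vr[H=3072/1991] → run H
t=6: vr[H=4096/1991] → run H
t=7: vr[H=5120/1991] → run H
t=8: vr[H=6144/1991] → run H
t=9: vr[H=7168/1991] → run H
t=10: (idle)
t=11: (idle)

context switches = 2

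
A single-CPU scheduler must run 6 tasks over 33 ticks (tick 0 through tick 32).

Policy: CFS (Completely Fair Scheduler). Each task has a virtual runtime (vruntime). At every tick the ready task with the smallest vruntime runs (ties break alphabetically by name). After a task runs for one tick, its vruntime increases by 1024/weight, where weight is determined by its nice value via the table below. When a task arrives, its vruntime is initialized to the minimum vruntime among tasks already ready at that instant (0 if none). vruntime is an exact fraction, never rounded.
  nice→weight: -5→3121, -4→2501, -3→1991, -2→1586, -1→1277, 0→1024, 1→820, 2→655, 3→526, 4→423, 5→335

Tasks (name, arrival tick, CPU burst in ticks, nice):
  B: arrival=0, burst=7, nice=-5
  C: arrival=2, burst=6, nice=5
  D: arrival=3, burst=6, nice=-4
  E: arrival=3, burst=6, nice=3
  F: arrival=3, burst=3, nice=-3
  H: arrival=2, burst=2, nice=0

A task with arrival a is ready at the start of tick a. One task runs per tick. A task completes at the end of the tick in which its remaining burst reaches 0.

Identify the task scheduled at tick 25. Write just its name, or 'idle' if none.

running at tick 25 = E

t=0: vr[B=0] → run B
t=1: vr[B=1024/3121] → run B
t=2: vr[B=2048/3121 C=2048/3121 H=2048/3121] → run B
t=3: vr[B=3072/3121 C=2048/3121 D=2048/3121 E=2048/3121 F=2048/3121 H=2048/3121] → run C
t=4: vr[B=3072/3121 C=3881984/1045535 D=2048/3121 E=2048/3121 F=2048/3121 H=2048/3121] → run D
t=5: vr[B=3072/3121 C=3881984/1045535 D=8317952/7805621 E=2048/3121 F=2048/3121 H=2048/3121] → run E
t=6: vr[B=3072/3121 C=3881984/1045535 D=8317952/7805621 E=2136576/820823 F=2048/3121 H=2048/3121] → run F
t=7: vr[B=3072/3121 C=3881984/1045535 D=8317952/7805621 E=2136576/820823 F=7273472/6213911 H=2048/3121] → run H
t=8: vr[B=3072/3121 C=3881984/1045535 D=8317952/7805621 E=2136576/820823 F=7273472/6213911 H=5169/3121] → run B
t=9: vr[B=4096/3121 C=3881984/1045535 D=8317952/7805621 E=2136576/820823 F=7273472/6213911 H=5169/3121] → run D
t=10: vr[B=4096/3121 C=3881984/1045535 D=11513856/7805621 E=2136576/820823 F=7273472/6213911 H=5169/3121] → run F
t=11: vr[B=4096/3121 C=3881984/1045535 D=11513856/7805621 E=2136576/820823 F=10469376/6213911 H=5169/3121] → run B
t=12: vr[B=5120/3121 C=3881984/1045535 D=11513856/7805621 E=2136576/820823 F=10469376/6213911 H=5169/3121] → run D
t=13: vr[B=5120/3121 C=3881984/1045535 D=14709760/7805621 E=2136576/820823 F=10469376/6213911 H=5169/3121] → run B
t=14: vr[B=6144/3121 C=3881984/1045535 D=14709760/7805621 E=2136576/820823 F=10469376/6213911 H=5169/3121] → run H
t=15: vr[B=6144/3121 C=3881984/1045535 D=14709760/7805621 E=2136576/820823 F=10469376/6213911] → run F
t=16: vr[B=6144/3121 C=3881984/1045535 D=14709760/7805621 E=2136576/820823] → run D
t=17: vr[B=6144/3121 C=3881984/1045535 D=17905664/7805621 E=2136576/820823] → run B
t=18: vr[C=3881984/1045535 D=17905664/7805621 E=2136576/820823] → run D
t=19: vr[C=3881984/1045535 D=21101568/7805621 E=2136576/820823] → run E
t=20: vr[C=3881984/1045535 D=21101568/7805621 E=3734528/820823] → run D
t=21: vr[C=3881984/1045535 E=3734528/820823] → run C
t=22: vr[C=7077888/1045535 E=3734528/820823] → run E
t=23: vr[C=7077888/1045535 E=5332480/820823] → run E
t=24: vr[C=7077888/1045535 E=6930432/820823] → run C
t=25: vr[C=10273792/1045535 E=6930432/820823] → run E
t=26: vr[C=10273792/1045535 E=8528384/820823] → run C
t=27: vr[C=13469696/1045535 E=8528384/820823] → run E
t=28: vr[C=13469696/1045535] → run C
t=29: vr[C=3333120/209107] → run C
t=30: (idle)
t=31: (idle)
t=32: (idle)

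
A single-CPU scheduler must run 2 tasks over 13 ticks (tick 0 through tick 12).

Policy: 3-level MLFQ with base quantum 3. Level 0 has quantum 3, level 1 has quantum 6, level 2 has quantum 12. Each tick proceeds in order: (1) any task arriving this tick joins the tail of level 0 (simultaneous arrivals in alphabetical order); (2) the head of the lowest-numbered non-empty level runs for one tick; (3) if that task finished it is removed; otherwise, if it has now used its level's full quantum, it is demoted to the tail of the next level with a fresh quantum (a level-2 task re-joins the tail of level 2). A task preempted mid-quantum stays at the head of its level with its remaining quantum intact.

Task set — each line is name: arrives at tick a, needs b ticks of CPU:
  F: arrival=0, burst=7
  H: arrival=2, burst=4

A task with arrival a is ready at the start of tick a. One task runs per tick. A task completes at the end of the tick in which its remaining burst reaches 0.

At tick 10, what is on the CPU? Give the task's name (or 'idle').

running at tick 10 = H

t=0: L0/L1/L2 = F/-/- → run F
t=1: L0/L1/L2 = F/-/- → run F
t=2: L0/L1/L2 = FH/-/- → run F
t=3: L0/L1/L2 = H/F/- → run H
t=4: L0/L1/L2 = H/F/- → run H
t=5: L0/L1/L2 = H/F/- → run H
t=6: L0/L1/L2 = -/FH/- → run F
t=7: L0/L1/L2 = -/FH/- → run F
t=8: L0/L1/L2 = -/FH/- → run F
t=9: L0/L1/L2 = -/FH/- → run F
t=10: L0/L1/L2 = -/H/- → run H
t=11: (idle)
t=12: (idle)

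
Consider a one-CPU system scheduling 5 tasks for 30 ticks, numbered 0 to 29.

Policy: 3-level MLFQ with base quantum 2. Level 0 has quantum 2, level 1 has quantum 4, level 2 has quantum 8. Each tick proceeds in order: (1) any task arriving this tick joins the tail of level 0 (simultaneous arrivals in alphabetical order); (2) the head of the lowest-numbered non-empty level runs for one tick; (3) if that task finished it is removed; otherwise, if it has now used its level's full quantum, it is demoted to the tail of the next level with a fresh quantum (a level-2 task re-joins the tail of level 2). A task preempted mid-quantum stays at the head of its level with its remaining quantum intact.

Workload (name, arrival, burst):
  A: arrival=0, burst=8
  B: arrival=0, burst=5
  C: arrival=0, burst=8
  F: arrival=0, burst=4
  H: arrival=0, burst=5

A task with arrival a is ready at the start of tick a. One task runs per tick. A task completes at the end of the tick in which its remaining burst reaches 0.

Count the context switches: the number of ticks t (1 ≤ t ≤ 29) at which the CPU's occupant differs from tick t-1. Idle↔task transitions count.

t=0: L0/L1/L2 = ABCFH/-/- → run A
t=1: L0/L1/L2 = ABCFH/-/- → run A
t=2: L0/L1/L2 = BCFH/A/- → run B
t=3: L0/L1/L2 = BCFH/A/- → run B
t=4: L0/L1/L2 = CFH/AB/- → run C
t=5: L0/L1/L2 = CFH/AB/- → run C
t=6: L0/L1/L2 = FH/ABC/- → run F
t=7: L0/L1/L2 = FH/ABC/- → run F
t=8: L0/L1/L2 = H/ABCF/- → run H
t=9: L0/L1/L2 = H/ABCF/- → run H
t=10: L0/L1/L2 = -/ABCFH/- → run A
t=11: L0/L1/L2 = -/ABCFH/- → run A
t=12: L0/L1/L2 = -/ABCFH/- → run A
t=13: L0/L1/L2 = -/ABCFH/- → run A
t=14: L0/L1/L2 = -/BCFH/A → run B
t=15: L0/L1/L2 = -/BCFH/A → run B
t=16: L0/L1/L2 = -/BCFH/A → run B
t=17: L0/L1/L2 = -/CFH/A → run C
t=18: L0/L1/L2 = -/CFH/A → run C
t=19: L0/L1/L2 = -/CFH/A → run C
t=20: L0/L1/L2 = -/CFH/A → run C
t=21: L0/L1/L2 = -/FH/AC → run F
t=22: L0/L1/L2 = -/FH/AC → run F
t=23: L0/L1/L2 = -/H/AC → run H
t=24: L0/L1/L2 = -/H/AC → run H
t=25: L0/L1/L2 = -/H/AC → run H
t=26: L0/L1/L2 = -/-/AC → run A
t=27: L0/L1/L2 = -/-/AC → run A
t=28: L0/L1/L2 = -/-/C → run C
t=29: L0/L1/L2 = -/-/C → run C

context switches = 11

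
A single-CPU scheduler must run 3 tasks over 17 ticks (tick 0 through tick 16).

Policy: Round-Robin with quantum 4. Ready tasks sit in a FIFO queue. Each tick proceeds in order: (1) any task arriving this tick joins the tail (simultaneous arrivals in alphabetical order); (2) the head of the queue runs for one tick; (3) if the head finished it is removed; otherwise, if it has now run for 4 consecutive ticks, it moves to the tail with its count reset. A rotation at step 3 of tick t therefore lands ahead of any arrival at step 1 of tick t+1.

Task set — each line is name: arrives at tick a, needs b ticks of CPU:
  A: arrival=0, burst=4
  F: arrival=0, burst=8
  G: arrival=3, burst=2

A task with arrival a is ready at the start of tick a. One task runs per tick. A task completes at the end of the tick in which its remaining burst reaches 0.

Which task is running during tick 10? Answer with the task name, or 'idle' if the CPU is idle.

t=0: queue=[A,F] q_used=0 → run A
t=1: queue=[A,F] q_used=1 → run A
t=2: queue=[A,F] q_used=2 → run A
t=3: queue=[A,F,G] q_used=3 → run A
t=4: queue=[F,G] q_used=0 → run F
t=5: queue=[F,G] q_used=1 → run F
t=6: queue=[F,G] q_used=2 → run F
t=7: queue=[F,G] q_used=3 → run F
t=8: queue=[G,F] q_used=0 → run G
t=9: queue=[G,F] q_used=1 → run G
t=10: queue=[F] q_used=0 → run F
t=11: queue=[F] q_used=1 → run F
t=12: queue=[F] q_used=2 → run F
t=13: queue=[F] q_used=3 → run F
t=14: (idle)
t=15: (idle)
t=16: (idle)

running at tick 10 = F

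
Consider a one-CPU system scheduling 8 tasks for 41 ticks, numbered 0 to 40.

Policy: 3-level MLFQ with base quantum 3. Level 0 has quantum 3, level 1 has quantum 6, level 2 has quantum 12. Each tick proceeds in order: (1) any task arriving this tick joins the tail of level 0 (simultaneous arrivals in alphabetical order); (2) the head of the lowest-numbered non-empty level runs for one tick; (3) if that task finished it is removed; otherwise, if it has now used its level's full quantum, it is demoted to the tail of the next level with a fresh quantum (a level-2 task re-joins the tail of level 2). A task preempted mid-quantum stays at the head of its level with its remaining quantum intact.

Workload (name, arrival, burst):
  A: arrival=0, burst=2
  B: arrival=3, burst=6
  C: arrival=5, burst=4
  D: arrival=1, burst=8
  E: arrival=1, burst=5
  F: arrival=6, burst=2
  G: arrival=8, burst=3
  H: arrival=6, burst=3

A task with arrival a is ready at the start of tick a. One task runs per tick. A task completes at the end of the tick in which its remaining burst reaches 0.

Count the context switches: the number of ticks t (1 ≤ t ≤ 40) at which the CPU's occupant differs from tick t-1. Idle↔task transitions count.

context switches = 12

t=0: L0/L1/L2 = A/-/- → run A
t=1: L0/L1/L2 = ADE/-/- → run A
t=2: L0/L1/L2 = DE/-/- → run D
t=3: L0/L1/L2 = DEB/-/- → run D
t=4: L0/L1/L2 = DEB/-/- → run D
t=5: L0/L1/L2 = EBC/D/- → run E
t=6: L0/L1/L2 = EBCFH/D/- → run E
t=7: L0/L1/L2 = EBCFH/D/- → run E
t=8: L0/L1/L2 = BCFHG/DE/- → run B
t=9: L0/L1/L2 = BCFHG/DE/- → run B
t=10: L0/L1/L2 = BCFHG/DE/- → run B
t=11: L0/L1/L2 = CFHG/DEB/- → run C
t=12: L0/L1/L2 = CFHG/DEB/- → run C
t=13: L0/L1/L2 = CFHG/DEB/- → run C
t=14: L0/L1/L2 = FHG/DEBC/- → run F
t=15: L0/L1/L2 = FHG/DEBC/- → run F
t=16: L0/L1/L2 = HG/DEBC/- → run H
t=17: L0/L1/L2 = HG/DEBC/- → run H
t=18: L0/L1/L2 = HG/DEBC/- → run H
t=19: L0/L1/L2 = G/DEBC/- → run G
t=20: L0/L1/L2 = G/DEBC/- → run G
t=21: L0/L1/L2 = G/DEBC/- → run G
t=22: L0/L1/L2 = -/DEBC/- → run D
t=23: L0/L1/L2 = -/DEBC/- → run D
t=24: L0/L1/L2 = -/DEBC/- → run D
t=25: L0/L1/L2 = -/DEBC/- → run D
t=26: L0/L1/L2 = -/DEBC/- → run D
t=27: L0/L1/L2 = -/EBC/- → run E
t=28: L0/L1/L2 = -/EBC/- → run E
t=29: L0/L1/L2 = -/BC/- → run B
t=30: L0/L1/L2 = -/BC/- → run B
t=31: L0/L1/L2 = -/BC/- → run B
t=32: L0/L1/L2 = -/C/- → run C
t=33: (idle)
t=34: (idle)
t=35: (idle)
t=36: (idle)
t=37: (idle)
t=38: (idle)
t=39: (idle)
t=40: (idle)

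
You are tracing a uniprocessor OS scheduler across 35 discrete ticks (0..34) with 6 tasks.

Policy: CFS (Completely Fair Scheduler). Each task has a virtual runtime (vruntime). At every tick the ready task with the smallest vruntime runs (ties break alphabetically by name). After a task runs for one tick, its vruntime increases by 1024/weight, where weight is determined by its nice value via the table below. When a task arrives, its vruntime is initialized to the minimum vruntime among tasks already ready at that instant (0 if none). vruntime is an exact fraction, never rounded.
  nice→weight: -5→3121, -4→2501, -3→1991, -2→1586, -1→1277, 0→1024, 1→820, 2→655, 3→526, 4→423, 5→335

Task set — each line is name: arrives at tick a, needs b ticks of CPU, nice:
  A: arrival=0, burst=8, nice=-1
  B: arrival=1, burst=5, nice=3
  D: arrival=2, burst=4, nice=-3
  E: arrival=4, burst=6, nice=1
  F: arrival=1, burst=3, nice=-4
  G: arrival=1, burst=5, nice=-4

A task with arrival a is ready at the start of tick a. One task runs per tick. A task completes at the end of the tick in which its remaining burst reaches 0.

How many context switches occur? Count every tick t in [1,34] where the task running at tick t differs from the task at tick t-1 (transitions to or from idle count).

t=0: vr[A=0] → run A
t=1: vr[A=1024/1277 B=1024/1277 F=1024/1277 G=1024/1277] → run A
t=2: vr[A=2048/1277 B=1024/1277 D=1024/1277 F=1024/1277 G=1024/1277] → run B
t=3: vr[A=2048/1277 B=923136/335851 D=1024/1277 F=1024/1277 G=1024/1277] → run D
t=4: vr[A=2048/1277 B=923136/335851 D=3346432/2542507 E=1024/1277 F=1024/1277 G=1024/1277] → run E
t=5: vr[A=2048/1277 B=923136/335851 D=3346432/2542507 E=536832/261785 F=1024/1277 G=1024/1277] → run F
t=6: vr[A=2048/1277 B=923136/335851 D=3346432/2542507 E=536832/261785 F=3868672/3193777 G=1024/1277] → run G
t=7: vr[A=2048/1277 B=923136/335851 D=3346432/2542507 E=536832/261785 F=3868672/3193777 G=3868672/3193777] → run F
t=8: vr[A=2048/1277 B=923136/335851 D=3346432/2542507 E=536832/261785 F=5176320/3193777 G=3868672/3193777] → run G
t=9: vr[A=2048/1277 B=923136/335851 D=3346432/2542507 E=536832/261785 F=5176320/3193777 G=5176320/3193777] → run D
t=10: vr[A=2048/1277 B=923136/335851 D=4654080/2542507 E=536832/261785 F=5176320/3193777 G=5176320/3193777] → run A
t=11: vr[A=3072/1277 B=923136/335851 D=4654080/2542507 E=536832/261785 F=5176320/3193777 G=5176320/3193777] → run F
t=12: vr[A=3072/1277 B=923136/335851 D=4654080/2542507 E=536832/261785 G=5176320/3193777] → run G
t=13: vr[A=3072/1277 B=923136/335851 D=4654080/2542507 E=536832/261785 G=6483968/3193777] → run D
t=14: vr[A=3072/1277 B=923136/335851 D=5961728/2542507 E=536832/261785 G=6483968/3193777] → run G
t=15: vr[A=3072/1277 B=923136/335851 D=5961728/2542507 E=536832/261785 G=7791616/3193777] → run E
t=16: vr[A=3072/1277 B=923136/335851 D=5961728/2542507 E=863744/261785 G=7791616/3193777] → run D
t=17: vr[A=3072/1277 B=923136/335851 E=863744/261785 G=7791616/3193777] → run A
t=18: vr[A=4096/1277 B=923136/335851 E=863744/261785 G=7791616/3193777] → run G
t=19: vr[A=4096/1277 B=923136/335851 E=863744/261785] → run B
t=20: vr[A=4096/1277 B=1576960/335851 E=863744/261785] → run A
t=21: vr[A=5120/1277 B=1576960/335851 E=863744/261785] → run E
t=22: vr[A=5120/1277 B=1576960/335851 E=1190656/261785] → run A
t=23: vr[A=6144/1277 B=1576960/335851 E=1190656/261785] → run E
t=24: vr[A=6144/1277 B=1576960/335851 E=1517568/261785] → run B
t=25: vr[A=6144/1277 B=2230784/335851 E=1517568/261785] → run A
t=26: vr[A=7168/1277 B=2230784/335851 E=1517568/261785] → run A
t=27: vr[B=2230784/335851 E=1517568/261785] → run E
t=28: vr[B=2230784/335851 E=368896/52357] → run B
t=29: vr[B=2884608/335851 E=368896/52357] → run E
t=30: vr[B=2884608/335851] → run B
t=31: (idle)
t=32: (idle)
t=33: (idle)
t=34: (idle)

context switches = 29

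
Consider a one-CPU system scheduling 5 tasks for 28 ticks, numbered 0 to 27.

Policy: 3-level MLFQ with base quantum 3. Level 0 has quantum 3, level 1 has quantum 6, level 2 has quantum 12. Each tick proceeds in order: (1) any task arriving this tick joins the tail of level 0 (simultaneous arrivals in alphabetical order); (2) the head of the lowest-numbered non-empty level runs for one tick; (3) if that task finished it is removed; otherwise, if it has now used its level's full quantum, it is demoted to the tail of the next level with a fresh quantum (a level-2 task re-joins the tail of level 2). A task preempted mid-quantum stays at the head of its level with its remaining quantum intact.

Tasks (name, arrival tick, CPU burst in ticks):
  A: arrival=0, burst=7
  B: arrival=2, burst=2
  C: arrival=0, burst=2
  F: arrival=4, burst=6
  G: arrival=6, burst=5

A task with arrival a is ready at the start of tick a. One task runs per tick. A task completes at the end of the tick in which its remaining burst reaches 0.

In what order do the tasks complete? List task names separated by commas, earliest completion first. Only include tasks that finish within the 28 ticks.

t=0: L0/L1/L2 = AC/-/- → run A
t=1: L0/L1/L2 = AC/-/- → run A
t=2: L0/L1/L2 = ACB/-/- → run A
t=3: L0/L1/L2 = CB/A/- → run C
t=4: L0/L1/L2 = CBF/A/- → run C
t=5: L0/L1/L2 = BF/A/- → run B
t=6: L0/L1/L2 = BFG/A/- → run B
t=7: L0/L1/L2 = FG/A/- → run F
t=8: L0/L1/L2 = FG/A/- → run F
t=9: L0/L1/L2 = FG/A/- → run F
t=10: L0/L1/L2 = G/AF/- → run G
t=11: L0/L1/L2 = G/AF/- → run G
t=12: L0/L1/L2 = G/AF/- → run G
t=13: L0/L1/L2 = -/AFG/- → run A
t=14: L0/L1/L2 = -/AFG/- → run A
t=15: L0/L1/L2 = -/AFG/- → run A
t=16: L0/L1/L2 = -/AFG/- → run A
t=17: L0/L1/L2 = -/FG/- → run F
t=18: L0/L1/L2 = -/FG/- → run F
t=19: L0/L1/L2 = -/FG/- → run F
t=20: L0/L1/L2 = -/G/- → run G
t=21: L0/L1/L2 = -/G/- → run G
t=22: (idle)
t=23: (idle)
t=24: (idle)
t=25: (idle)
t=26: (idle)
t=27: (idle)

completion order = C, B, A, F, G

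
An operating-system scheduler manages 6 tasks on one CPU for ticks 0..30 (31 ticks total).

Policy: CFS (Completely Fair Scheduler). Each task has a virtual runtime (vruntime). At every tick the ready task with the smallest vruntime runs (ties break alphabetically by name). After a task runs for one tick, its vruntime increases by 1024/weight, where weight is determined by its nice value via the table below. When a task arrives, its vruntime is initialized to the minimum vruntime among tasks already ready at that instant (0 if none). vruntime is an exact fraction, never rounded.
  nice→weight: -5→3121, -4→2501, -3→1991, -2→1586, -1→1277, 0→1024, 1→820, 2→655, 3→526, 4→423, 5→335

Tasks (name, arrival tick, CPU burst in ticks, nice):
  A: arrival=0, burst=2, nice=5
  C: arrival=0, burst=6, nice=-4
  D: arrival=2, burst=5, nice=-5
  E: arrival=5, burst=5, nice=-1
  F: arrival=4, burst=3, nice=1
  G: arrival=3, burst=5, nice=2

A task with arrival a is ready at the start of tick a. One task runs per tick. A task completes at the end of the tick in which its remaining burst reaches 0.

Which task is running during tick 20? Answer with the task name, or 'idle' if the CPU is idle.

running at tick 20 = F

t=0: vr[A=0 C=0] → run A
t=1: vr[A=1024/335 C=0] → run C
t=2: vr[A=1024/335 C=1024/2501 D=1024/2501] → run C
t=3: vr[A=1024/335 C=2048/2501 D=1024/2501 G=1024/2501] → run D
t=4: vr[A=1024/335 C=2048/2501 D=5756928/7805621 F=1024/2501 G=1024/2501] → run F
t=5: vr[A=1024/335 C=2048/2501 D=5756928/7805621 E=1024/2501 F=20736/12505 G=1024/2501] → run E
t=6: vr[A=1024/335 C=2048/2501 D=5756928/7805621 E=3868672/3193777 F=20736/12505 G=1024/2501] → run G
t=7: vr[A=1024/335 C=2048/2501 D=5756928/7805621 E=3868672/3193777 F=20736/12505 G=3231744/1638155] → run D
t=8: vr[A=1024/335 C=2048/2501 D=8317952/7805621 E=3868672/3193777 F=20736/12505 G=3231744/1638155] → run C
t=9: vr[A=1024/335 C=3072/2501 D=8317952/7805621 E=3868672/3193777 F=20736/12505 G=3231744/1638155] → run D
t=10: vr[A=1024/335 C=3072/2501 D=10878976/7805621 E=3868672/3193777 F=20736/12505 G=3231744/1638155] → run E
t=11: vr[A=1024/335 C=3072/2501 D=10878976/7805621 E=6429696/3193777 F=20736/12505 G=3231744/1638155] → run C
t=12: vr[A=1024/335 C=4096/2501 D=10878976/7805621 E=6429696/3193777 F=20736/12505 G=3231744/1638155] → run D
t=13: vr[A=1024/335 C=4096/2501 D=13440000/7805621 E=6429696/3193777 F=20736/12505 G=3231744/1638155] → run C
t=14: vr[A=1024/335 C=5120/2501 D=13440000/7805621 E=6429696/3193777 F=20736/12505 G=3231744/1638155] → run F
t=15: vr[A=1024/335 C=5120/2501 D=13440000/7805621 E=6429696/3193777 F=36352/12505 G=3231744/1638155] → run D
t=16: vr[A=1024/335 C=5120/2501 E=6429696/3193777 F=36352/12505 G=3231744/1638155] → run G
t=17: vr[A=1024/335 C=5120/2501 E=6429696/3193777 F=36352/12505 G=5792768/1638155] → run E
t=18: vr[A=1024/335 C=5120/2501 E=8990720/3193777 F=36352/12505 G=5792768/1638155] → run C
t=19: vr[A=1024/335 E=8990720/3193777 F=36352/12505 G=5792768/1638155] → run E
t=20: vr[A=1024/335 E=11551744/3193777 F=36352/12505 G=5792768/1638155] → run F
t=21: vr[A=1024/335 E=11551744/3193777 G=5792768/1638155] → run A
t=22: vr[E=11551744/3193777 G=5792768/1638155] → run G
t=23: vr[E=11551744/3193777 G=8353792/1638155] → run E
t=24: vr[G=8353792/1638155] → run G
t=25: vr[G=10914816/1638155] → run G
t=26: (idle)
t=27: (idle)
t=28: (idle)
t=29: (idle)
t=30: (idle)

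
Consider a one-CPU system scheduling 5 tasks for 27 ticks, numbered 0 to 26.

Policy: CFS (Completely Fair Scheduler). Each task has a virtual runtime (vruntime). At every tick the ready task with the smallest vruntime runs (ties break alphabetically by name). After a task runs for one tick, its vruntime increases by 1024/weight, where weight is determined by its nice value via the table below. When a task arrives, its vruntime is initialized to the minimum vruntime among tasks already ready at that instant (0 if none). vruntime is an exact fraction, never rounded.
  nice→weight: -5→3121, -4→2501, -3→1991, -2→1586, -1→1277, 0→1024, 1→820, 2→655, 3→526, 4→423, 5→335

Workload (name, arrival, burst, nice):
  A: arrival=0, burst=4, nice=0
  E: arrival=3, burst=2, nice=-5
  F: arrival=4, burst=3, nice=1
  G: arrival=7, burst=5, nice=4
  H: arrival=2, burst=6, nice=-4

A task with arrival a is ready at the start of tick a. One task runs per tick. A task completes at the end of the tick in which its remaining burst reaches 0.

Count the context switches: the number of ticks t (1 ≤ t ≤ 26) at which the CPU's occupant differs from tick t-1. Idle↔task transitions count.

t=0: vr[A=0] → run A
t=1: vr[A=1] → run A
t=2: vr[A=2 H=2] → run A
t=3: vr[A=3 E=2 H=2] → run E
t=4: vr[A=3 E=7266/3121 F=2 H=2] → run F
t=5: vr[A=3 E=7266/3121 F=666/205 H=2] → run H
t=6: vr[A=3 E=7266/3121 F=666/205 H=6026/2501] → run E
t=7: vr[A=3 F=666/205 G=6026/2501 H=6026/2501] → run G
t=8: vr[A=3 F=666/205 G=5110022/1057923 H=6026/2501] → run H
t=9: vr[A=3 F=666/205 G=5110022/1057923 H=7050/2501] → run H
t=10: vr[A=3 F=666/205 G=5110022/1057923 H=8074/2501] → run A
t=11: vr[F=666/205 G=5110022/1057923 H=8074/2501] → run H
t=12: vr[F=666/205 G=5110022/1057923 H=9098/2501] → run F
t=13: vr[F=922/205 G=5110022/1057923 H=9098/2501] → run H
t=14: vr[F=922/205 G=5110022/1057923 H=10122/2501] → run H
t=15: vr[F=922/205 G=5110022/1057923] → run F
t=16: vr[G=5110022/1057923] → run G
t=17: vr[G=7671046/1057923] → run G
t=18: vr[G=3410690/352641] → run G
t=19: vr[G=12793094/1057923] → run G
t=20: (idle)
t=21: (idle)
t=22: (idle)
t=23: (idle)
t=24: (idle)
t=25: (idle)
t=26: (idle)

context switches = 13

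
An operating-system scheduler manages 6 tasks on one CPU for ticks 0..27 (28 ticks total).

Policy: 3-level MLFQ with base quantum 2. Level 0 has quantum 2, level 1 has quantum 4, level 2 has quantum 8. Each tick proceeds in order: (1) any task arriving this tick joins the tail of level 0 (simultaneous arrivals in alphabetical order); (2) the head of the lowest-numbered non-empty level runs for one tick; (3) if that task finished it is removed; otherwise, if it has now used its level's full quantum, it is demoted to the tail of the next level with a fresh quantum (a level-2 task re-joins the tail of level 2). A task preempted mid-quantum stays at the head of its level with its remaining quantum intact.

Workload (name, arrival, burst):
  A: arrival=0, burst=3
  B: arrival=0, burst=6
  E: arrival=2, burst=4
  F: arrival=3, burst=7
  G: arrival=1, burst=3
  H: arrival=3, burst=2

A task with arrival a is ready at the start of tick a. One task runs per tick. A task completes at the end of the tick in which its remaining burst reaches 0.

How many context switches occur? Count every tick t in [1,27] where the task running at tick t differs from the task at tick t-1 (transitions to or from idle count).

t=0: L0/L1/L2 = AB/-/- → run A
t=1: L0/L1/L2 = ABG/-/- → run A
t=2: L0/L1/L2 = BGE/A/- → run B
t=3: L0/L1/L2 = BGEFH/A/- → run B
t=4: L0/L1/L2 = GEFH/AB/- → run G
t=5: L0/L1/L2 = GEFH/AB/- → run G
t=6: L0/L1/L2 = EFH/ABG/- → run E
t=7: L0/L1/L2 = EFH/ABG/- → run E
t=8: L0/L1/L2 = FH/ABGE/- → run F
t=9: L0/L1/L2 = FH/ABGE/- → run F
t=10: L0/L1/L2 = H/ABGEF/- → run H
t=11: L0/L1/L2 = H/ABGEF/- → run H
t=12: L0/L1/L2 = -/ABGEF/- → run A
t=13: L0/L1/L2 = -/BGEF/- → run B
t=14: L0/L1/L2 = -/BGEF/- → run B
t=15: L0/L1/L2 = -/BGEF/- → run B
t=16: L0/L1/L2 = -/BGEF/- → run B
t=17: L0/L1/L2 = -/GEF/- → run G
t=18: L0/L1/L2 = -/EF/- → run E
t=19: L0/L1/L2 = -/EF/- → run E
t=20: L0/L1/L2 = -/F/- → run F
t=21: L0/L1/L2 = -/F/- → run F
t=22: L0/L1/L2 = -/F/- → run F
t=23: L0/L1/L2 = -/F/- → run F
t=24: L0/L1/L2 = -/-/F → run F
t=25: (idle)
t=26: (idle)
t=27: (idle)

context switches = 11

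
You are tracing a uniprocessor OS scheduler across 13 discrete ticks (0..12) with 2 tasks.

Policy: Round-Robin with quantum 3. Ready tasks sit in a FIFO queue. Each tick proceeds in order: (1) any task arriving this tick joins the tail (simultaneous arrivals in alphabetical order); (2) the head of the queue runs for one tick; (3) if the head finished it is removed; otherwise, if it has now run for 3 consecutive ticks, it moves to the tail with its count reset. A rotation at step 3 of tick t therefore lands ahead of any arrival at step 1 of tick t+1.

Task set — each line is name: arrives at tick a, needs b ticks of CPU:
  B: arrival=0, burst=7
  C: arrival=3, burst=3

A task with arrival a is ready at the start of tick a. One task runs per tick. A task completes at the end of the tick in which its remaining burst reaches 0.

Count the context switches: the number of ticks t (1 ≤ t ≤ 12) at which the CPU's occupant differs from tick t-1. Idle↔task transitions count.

context switches = 3

t=0: queue=[B] q_used=0 → run B
t=1: queue=[B] q_used=1 → run B
t=2: queue=[B] q_used=2 → run B
t=3: queue=[B,C] q_used=0 → run B
t=4: queue=[B,C] q_used=1 → run B
t=5: queue=[B,C] q_used=2 → run B
t=6: queue=[C,B] q_used=0 → run C
t=7: queue=[C,B] q_used=1 → run C
t=8: queue=[C,B] q_used=2 → run C
t=9: queue=[B] q_used=0 → run B
t=10: (idle)
t=11: (idle)
t=12: (idle)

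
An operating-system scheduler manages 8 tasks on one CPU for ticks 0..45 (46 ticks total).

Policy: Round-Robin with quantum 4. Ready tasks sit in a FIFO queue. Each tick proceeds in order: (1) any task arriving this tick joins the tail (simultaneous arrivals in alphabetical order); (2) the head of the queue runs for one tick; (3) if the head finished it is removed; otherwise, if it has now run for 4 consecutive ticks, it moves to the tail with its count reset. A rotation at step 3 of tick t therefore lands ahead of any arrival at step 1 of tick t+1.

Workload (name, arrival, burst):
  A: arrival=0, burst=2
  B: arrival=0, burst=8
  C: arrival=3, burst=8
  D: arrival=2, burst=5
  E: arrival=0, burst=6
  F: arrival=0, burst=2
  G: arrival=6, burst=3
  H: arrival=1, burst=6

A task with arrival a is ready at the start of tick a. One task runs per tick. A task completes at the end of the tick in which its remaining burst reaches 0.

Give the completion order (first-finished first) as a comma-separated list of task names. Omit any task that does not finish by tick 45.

t=0: queue=[A,B,E,F] q_used=0 → run A
t=1: queue=[A,B,E,F,H] q_used=1 → run A
t=2: queue=[B,E,F,H,D] q_used=0 → run B
t=3: queue=[B,E,F,H,D,C] q_used=1 → run B
t=4: queue=[B,E,F,H,D,C] q_used=2 → run B
t=5: queue=[B,E,F,H,D,C] q_used=3 → run B
t=6: queue=[E,F,H,D,C,B,G] q_used=0 → run E
t=7: queue=[E,F,H,D,C,B,G] q_used=1 → run E
t=8: queue=[E,F,H,D,C,B,G] q_used=2 → run E
t=9: queue=[E,F,H,D,C,B,G] q_used=3 → run E
t=10: queue=[F,H,D,C,B,G,E] q_used=0 → run F
t=11: queue=[F,H,D,C,B,G,E] q_used=1 → run F
t=12: queue=[H,D,C,B,G,E] q_used=0 → run H
t=13: queue=[H,D,C,B,G,E] q_used=1 → run H
t=14: queue=[H,D,C,B,G,E] q_used=2 → run H
t=15: queue=[H,D,C,B,G,E] q_used=3 → run H
t=16: queue=[D,C,B,G,E,H] q_used=0 → run D
t=17: queue=[D,C,B,G,E,H] q_used=1 → run D
t=18: queue=[D,C,B,G,E,H] q_used=2 → run D
t=19: queue=[D,C,B,G,E,H] q_used=3 → run D
t=20: queue=[C,B,G,E,H,D] q_used=0 → run C
t=21: queue=[C,B,G,E,H,D] q_used=1 → run C
t=22: queue=[C,B,G,E,H,D] q_used=2 → run C
t=23: queue=[C,B,G,E,H,D] q_used=3 → run C
t=24: queue=[B,G,E,H,D,C] q_used=0 → run B
t=25: queue=[B,G,E,H,D,C] q_used=1 → run B
t=26: queue=[B,G,E,H,D,C] q_used=2 → run B
t=27: queue=[B,G,E,H,D,C] q_used=3 → run B
t=28: queue=[G,E,H,D,C] q_used=0 → run G
t=29: queue=[G,E,H,D,C] q_used=1 → run G
t=30: queue=[G,E,H,D,C] q_used=2 → run G
t=31: queue=[E,H,D,C] q_used=0 → run E
t=32: queue=[E,H,D,C] q_used=1 → run E
t=33: queue=[H,D,C] q_used=0 → run H
t=34: queue=[H,D,C] q_used=1 → run H
t=35: queue=[D,C] q_used=0 → run D
t=36: queue=[C] q_used=0 → run C
t=37: queue=[C] q_used=1 → run C
t=38: queue=[C] q_used=2 → run C
t=39: queue=[C] q_used=3 → run C
t=40: (idle)
t=41: (idle)
t=42: (idle)
t=43: (idle)
t=44: (idle)
t=45: (idle)

completion order = A, F, B, G, E, H, D, C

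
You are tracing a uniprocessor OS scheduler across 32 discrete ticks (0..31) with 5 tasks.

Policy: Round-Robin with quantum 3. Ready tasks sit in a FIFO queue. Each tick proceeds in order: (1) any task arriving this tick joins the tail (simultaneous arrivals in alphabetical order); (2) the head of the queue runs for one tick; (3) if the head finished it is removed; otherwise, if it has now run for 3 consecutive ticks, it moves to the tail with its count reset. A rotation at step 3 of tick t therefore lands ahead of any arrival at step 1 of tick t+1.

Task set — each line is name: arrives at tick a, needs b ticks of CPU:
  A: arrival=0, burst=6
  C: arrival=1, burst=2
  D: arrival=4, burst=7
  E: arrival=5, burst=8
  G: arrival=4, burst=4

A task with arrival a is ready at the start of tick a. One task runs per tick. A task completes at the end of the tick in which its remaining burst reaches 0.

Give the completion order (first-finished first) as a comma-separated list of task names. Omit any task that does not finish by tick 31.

completion order = C, A, G, D, E

t=0: queue=[A] q_used=0 → run A
t=1: queue=[A,C] q_used=1 → run A
t=2: queue=[A,C] q_used=2 → run A
t=3: queue=[C,A] q_used=0 → run C
t=4: queue=[C,A,D,G] q_used=1 → run C
t=5: queue=[A,D,G,E] q_used=0 → run A
t=6: queue=[A,D,G,E] q_used=1 → run A
t=7: queue=[A,D,G,E] q_used=2 → run A
t=8: queue=[D,G,E] q_used=0 → run D
t=9: queue=[D,G,E] q_used=1 → run D
t=10: queue=[D,G,E] q_used=2 → run D
t=11: queue=[G,E,D] q_used=0 → run G
t=12: queue=[G,E,D] q_used=1 → run G
t=13: queue=[G,E,D] q_used=2 → run G
t=14: queue=[E,D,G] q_used=0 → run E
t=15: queue=[E,D,G] q_used=1 → run E
t=16: queue=[E,D,G] q_used=2 → run E
t=17: queue=[D,G,E] q_used=0 → run D
t=18: queue=[D,G,E] q_used=1 → run D
t=19: queue=[D,G,E] q_used=2 → run D
t=20: queue=[G,E,D] q_used=0 → run G
t=21: queue=[E,D] q_used=0 → run E
t=22: queue=[E,D] q_used=1 → run E
t=23: queue=[E,D] q_used=2 → run E
t=24: queue=[D,E] q_used=0 → run D
t=25: queue=[E] q_used=0 → run E
t=26: queue=[E] q_used=1 → run E
t=27: (idle)
t=28: (idle)
t=29: (idle)
t=30: (idle)
t=31: (idle)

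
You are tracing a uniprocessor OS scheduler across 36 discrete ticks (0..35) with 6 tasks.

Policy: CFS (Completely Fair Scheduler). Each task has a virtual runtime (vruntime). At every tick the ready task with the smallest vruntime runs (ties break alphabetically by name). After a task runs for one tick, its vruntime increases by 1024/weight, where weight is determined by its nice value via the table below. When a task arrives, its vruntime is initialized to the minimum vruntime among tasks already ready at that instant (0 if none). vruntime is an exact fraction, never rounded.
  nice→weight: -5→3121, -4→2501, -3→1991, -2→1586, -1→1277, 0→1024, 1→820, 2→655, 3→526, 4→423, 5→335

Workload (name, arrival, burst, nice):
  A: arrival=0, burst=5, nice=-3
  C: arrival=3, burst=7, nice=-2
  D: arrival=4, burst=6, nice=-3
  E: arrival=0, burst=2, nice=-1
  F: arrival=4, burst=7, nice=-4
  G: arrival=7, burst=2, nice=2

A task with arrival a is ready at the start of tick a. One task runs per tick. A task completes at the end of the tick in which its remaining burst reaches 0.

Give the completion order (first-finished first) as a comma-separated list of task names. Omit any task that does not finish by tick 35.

completion order = E, A, G, F, D, C

t=0: vr[A=0 E=0] → run A
t=1: vr[A=1024/1991 E=0] → run E
t=2: vr[A=1024/1991 E=1024/1277] → run A
t=3: vr[A=2048/1991 C=1024/1277 E=1024/1277] → run C
t=4: vr[A=2048/1991 C=1465856/1012661 D=1024/1277 E=1024/1277 F=1024/1277] → run D
t=5: vr[A=2048/1991 C=1465856/1012661 D=3346432/2542507 E=1024/1277 F=1024/1277] → run E
t=6: vr[A=2048/1991 C=1465856/1012661 D=3346432/2542507 F=1024/1277] → run F
t=7: vr[A=2048/1991 C=1465856/1012661 D=3346432/2542507 F=3868672/3193777 G=2048/1991] → run A
t=8: vr[A=3072/1991 C=1465856/1012661 D=3346432/2542507 F=3868672/3193777 G=2048/1991] → run G
t=9: vr[A=3072/1991 C=1465856/1012661 D=3346432/2542507 F=3868672/3193777 G=3380224/1304105] → run F
t=10: vr[A=3072/1991 C=1465856/1012661 D=3346432/2542507 F=5176320/3193777 G=3380224/1304105] → run D
t=11: vr[A=3072/1991 C=1465856/1012661 D=4654080/2542507 F=5176320/3193777 G=3380224/1304105] → run C
t=12: vr[A=3072/1991 C=2119680/1012661 D=4654080/2542507 F=5176320/3193777 G=3380224/1304105] → run A
t=13: vr[A=4096/1991 C=2119680/1012661 D=4654080/2542507 F=5176320/3193777 G=3380224/1304105] → run F
t=14: vr[A=4096/1991 C=2119680/1012661 D=4654080/2542507 F=6483968/3193777 G=3380224/1304105] → run D
t=15: vr[A=4096/1991 C=2119680/1012661 D=5961728/2542507 F=6483968/3193777 G=3380224/1304105] → run F
t=16: vr[A=4096/1991 C=2119680/1012661 D=5961728/2542507 F=7791616/3193777 G=3380224/1304105] → run A
t=17: vr[C=2119680/1012661 D=5961728/2542507 F=7791616/3193777 G=3380224/1304105] → run C
t=18: vr[C=2773504/1012661 D=5961728/2542507 F=7791616/3193777 G=3380224/1304105] → run D
t=19: vr[C=2773504/1012661 D=7269376/2542507 F=7791616/3193777 G=3380224/1304105] → run F
t=20: vr[C=2773504/1012661 D=7269376/2542507 F=9099264/3193777 G=3380224/1304105] → run G
t=21: vr[C=2773504/1012661 D=7269376/2542507 F=9099264/3193777] → run C
t=22: vr[C=3427328/1012661 D=7269376/2542507 F=9099264/3193777] → run F
t=23: vr[C=3427328/1012661 D=7269376/2542507 F=10406912/3193777] → run D
t=24: vr[C=3427328/1012661 D=8577024/2542507 F=10406912/3193777] → run F
t=25: vr[C=3427328/1012661 D=8577024/2542507] → run D
t=26: vr[C=3427328/1012661] → run C
t=27: vr[C=4081152/1012661] → run C
t=28: vr[C=4734976/1012661] → run C
t=29: (idle)
t=30: (idle)
t=31: (idle)
t=32: (idle)
t=33: (idle)
t=34: (idle)
t=35: (idle)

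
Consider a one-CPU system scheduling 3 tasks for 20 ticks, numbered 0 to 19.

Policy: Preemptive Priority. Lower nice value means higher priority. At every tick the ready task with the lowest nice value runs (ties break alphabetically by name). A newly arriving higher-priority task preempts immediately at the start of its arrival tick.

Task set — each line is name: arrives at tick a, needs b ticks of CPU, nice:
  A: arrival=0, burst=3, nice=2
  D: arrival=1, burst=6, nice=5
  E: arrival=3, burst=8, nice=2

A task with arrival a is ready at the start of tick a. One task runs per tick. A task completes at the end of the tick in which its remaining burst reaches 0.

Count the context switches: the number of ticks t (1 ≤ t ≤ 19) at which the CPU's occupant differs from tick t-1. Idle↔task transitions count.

context switches = 3

t=0: ready={A} → run A
t=1: ready={A,D} → run A
t=2: ready={A,D} → run A
t=3: ready={D,E} → run E
t=4: ready={D,E} → run E
t=5: ready={D,E} → run E
t=6: ready={D,E} → run E
t=7: ready={D,E} → run E
t=8: ready={D,E} → run E
t=9: ready={D,E} → run E
t=10: ready={D,E} → run E
t=11: ready={D} → run D
t=12: ready={D} → run D
t=13: ready={D} → run D
t=14: ready={D} → run D
t=15: ready={D} → run D
t=16: ready={D} → run D
t=17: (idle)
t=18: (idle)
t=19: (idle)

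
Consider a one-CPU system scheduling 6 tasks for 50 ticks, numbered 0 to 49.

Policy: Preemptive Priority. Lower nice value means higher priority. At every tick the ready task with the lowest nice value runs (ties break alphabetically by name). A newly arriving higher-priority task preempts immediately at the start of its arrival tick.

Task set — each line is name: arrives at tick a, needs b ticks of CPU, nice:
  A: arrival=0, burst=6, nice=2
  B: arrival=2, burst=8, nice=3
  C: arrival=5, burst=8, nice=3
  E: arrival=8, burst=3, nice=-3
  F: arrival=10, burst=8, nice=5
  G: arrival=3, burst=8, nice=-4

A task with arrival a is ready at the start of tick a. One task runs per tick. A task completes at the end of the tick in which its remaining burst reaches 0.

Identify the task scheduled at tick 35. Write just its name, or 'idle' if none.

running at tick 35 = F

t=0: ready={A} → run A
t=1: ready={A} → run A
t=2: ready={A,B} → run A
t=3: ready={A,B,G} → run G
t=4: ready={A,B,G} → run G
t=5: ready={A,B,C,G} → run G
t=6: ready={A,B,C,G} → run G
t=7: ready={A,B,C,G} → run G
t=8: ready={A,B,C,E,G} → run G
t=9: ready={A,B,C,E,G} → run G
t=10: ready={A,B,C,E,F,G} → run G
t=11: ready={A,B,C,E,F} → run E
t=12: ready={A,B,C,E,F} → run E
t=13: ready={A,B,C,E,F} → run E
t=14: ready={A,B,C,F} → run A
t=15: ready={A,B,C,F} → run A
t=16: ready={A,B,C,F} → run A
t=17: ready={B,C,F} → run B
t=18: ready={B,C,F} → run B
t=19: ready={B,C,F} → run B
t=20: ready={B,C,F} → run B
t=21: ready={B,C,F} → run B
t=22: ready={B,C,F} → run B
t=23: ready={B,C,F} → run B
t=24: ready={B,C,F} → run B
t=25: ready={C,F} → run C
t=26: ready={C,F} → run C
t=27: ready={C,F} → run C
t=28: ready={C,F} → run C
t=29: ready={C,F} → run C
t=30: ready={C,F} → run C
t=31: ready={C,F} → run C
t=32: ready={C,F} → run C
t=33: ready={F} → run F
t=34: ready={F} → run F
t=35: ready={F} → run F
t=36: ready={F} → run F
t=37: ready={F} → run F
t=38: ready={F} → run F
t=39: ready={F} → run F
t=40: ready={F} → run F
t=41: (idle)
t=42: (idle)
t=43: (idle)
t=44: (idle)
t=45: (idle)
t=46: (idle)
t=47: (idle)
t=48: (idle)
t=49: (idle)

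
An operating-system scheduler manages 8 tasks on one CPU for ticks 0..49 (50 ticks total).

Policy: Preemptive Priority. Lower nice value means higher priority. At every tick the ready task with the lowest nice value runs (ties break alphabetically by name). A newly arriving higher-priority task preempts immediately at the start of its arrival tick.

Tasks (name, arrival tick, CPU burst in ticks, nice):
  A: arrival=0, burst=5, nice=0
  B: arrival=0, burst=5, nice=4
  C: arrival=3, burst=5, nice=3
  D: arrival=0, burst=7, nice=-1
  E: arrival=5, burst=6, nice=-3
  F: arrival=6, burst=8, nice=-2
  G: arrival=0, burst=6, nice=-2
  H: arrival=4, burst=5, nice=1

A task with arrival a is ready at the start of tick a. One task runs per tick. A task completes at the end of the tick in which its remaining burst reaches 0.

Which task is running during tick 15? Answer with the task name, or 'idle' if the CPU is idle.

running at tick 15 = F

t=0: ready={A,B,D,G} → run G
t=1: ready={A,B,D,G} → run G
t=2: ready={A,B,D,G} → run G
t=3: ready={A,B,C,D,G} → run G
t=4: ready={A,B,C,D,G,H} → run G
t=5: ready={A,B,C,D,E,G,H} → run E
t=6: ready={A,B,C,D,E,F,G,H} → run E
t=7: ready={A,B,C,D,E,F,G,H} → run E
t=8: ready={A,B,C,D,E,F,G,H} → run E
t=9: ready={A,B,C,D,E,F,G,H} → run E
t=10: ready={A,B,C,D,E,F,G,H} → run E
t=11: ready={A,B,C,D,F,G,H} → run F
t=12: ready={A,B,C,D,F,G,H} → run F
t=13: ready={A,B,C,D,F,G,H} → run F
t=14: ready={A,B,C,D,F,G,H} → run F
t=15: ready={A,B,C,D,F,G,H} → run F
t=16: ready={A,B,C,D,F,G,H} → run F
t=17: ready={A,B,C,D,F,G,H} → run F
t=18: ready={A,B,C,D,F,G,H} → run F
t=19: ready={A,B,C,D,G,H} → run G
t=20: ready={A,B,C,D,H} → run D
t=21: ready={A,B,C,D,H} → run D
t=22: ready={A,B,C,D,H} → run D
t=23: ready={A,B,C,D,H} → run D
t=24: ready={A,B,C,D,H} → run D
t=25: ready={A,B,C,D,H} → run D
t=26: ready={A,B,C,D,H} → run D
t=27: ready={A,B,C,H} → run A
t=28: ready={A,B,C,H} → run A
t=29: ready={A,B,C,H} → run A
t=30: ready={A,B,C,H} → run A
t=31: ready={A,B,C,H} → run A
t=32: ready={B,C,H} → run H
t=33: ready={B,C,H} → run H
t=34: ready={B,C,H} → run H
t=35: ready={B,C,H} → run H
t=36: ready={B,C,H} → run H
t=37: ready={B,C} → run C
t=38: ready={B,C} → run C
t=39: ready={B,C} → run C
t=40: ready={B,C} → run C
t=41: ready={B,C} → run C
t=42: ready={B} → run B
t=43: ready={B} → run B
t=44: ready={B} → run B
t=45: ready={B} → run B
t=46: ready={B} → run B
t=47: (idle)
t=48: (idle)
t=49: (idle)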